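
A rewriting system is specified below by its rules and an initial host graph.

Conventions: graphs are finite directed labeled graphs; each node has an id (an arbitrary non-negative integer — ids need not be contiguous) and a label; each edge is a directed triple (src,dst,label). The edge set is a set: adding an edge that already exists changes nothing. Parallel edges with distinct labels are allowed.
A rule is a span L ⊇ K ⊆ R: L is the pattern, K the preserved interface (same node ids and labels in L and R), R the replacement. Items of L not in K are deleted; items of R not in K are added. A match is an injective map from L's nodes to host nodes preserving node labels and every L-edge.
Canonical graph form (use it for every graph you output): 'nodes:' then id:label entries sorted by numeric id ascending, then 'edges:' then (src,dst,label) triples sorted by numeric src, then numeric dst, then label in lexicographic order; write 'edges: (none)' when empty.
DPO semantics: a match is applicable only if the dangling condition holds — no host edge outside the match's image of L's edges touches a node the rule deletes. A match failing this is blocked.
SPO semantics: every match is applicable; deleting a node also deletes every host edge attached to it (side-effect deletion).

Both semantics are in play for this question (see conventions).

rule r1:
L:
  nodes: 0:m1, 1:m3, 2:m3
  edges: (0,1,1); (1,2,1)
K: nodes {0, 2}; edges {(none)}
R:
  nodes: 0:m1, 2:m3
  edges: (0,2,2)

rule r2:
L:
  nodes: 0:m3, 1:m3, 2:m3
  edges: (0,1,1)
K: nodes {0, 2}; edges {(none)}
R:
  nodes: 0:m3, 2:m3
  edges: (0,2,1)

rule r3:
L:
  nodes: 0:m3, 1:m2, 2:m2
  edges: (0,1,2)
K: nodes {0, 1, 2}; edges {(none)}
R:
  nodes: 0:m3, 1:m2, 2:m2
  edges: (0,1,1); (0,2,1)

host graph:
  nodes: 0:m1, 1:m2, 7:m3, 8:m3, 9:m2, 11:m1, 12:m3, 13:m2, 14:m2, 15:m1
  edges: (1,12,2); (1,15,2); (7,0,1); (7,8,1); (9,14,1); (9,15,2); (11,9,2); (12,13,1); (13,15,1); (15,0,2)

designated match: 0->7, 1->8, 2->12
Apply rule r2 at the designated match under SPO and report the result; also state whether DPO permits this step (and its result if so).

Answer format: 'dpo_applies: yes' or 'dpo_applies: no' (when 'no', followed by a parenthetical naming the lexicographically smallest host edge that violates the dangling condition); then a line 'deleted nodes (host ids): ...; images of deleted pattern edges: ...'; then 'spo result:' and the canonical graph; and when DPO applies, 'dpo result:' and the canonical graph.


dpo_applies: yes
deleted nodes (host ids): 8; images of deleted pattern edges: (7,8,1)
spo result:
nodes: 0:m1, 1:m2, 7:m3, 9:m2, 11:m1, 12:m3, 13:m2, 14:m2, 15:m1
edges: (1,12,2); (1,15,2); (7,0,1); (7,12,1); (9,14,1); (9,15,2); (11,9,2); (12,13,1); (13,15,1); (15,0,2)
dpo result:
nodes: 0:m1, 1:m2, 7:m3, 9:m2, 11:m1, 12:m3, 13:m2, 14:m2, 15:m1
edges: (1,12,2); (1,15,2); (7,0,1); (7,12,1); (9,14,1); (9,15,2); (11,9,2); (12,13,1); (13,15,1); (15,0,2)


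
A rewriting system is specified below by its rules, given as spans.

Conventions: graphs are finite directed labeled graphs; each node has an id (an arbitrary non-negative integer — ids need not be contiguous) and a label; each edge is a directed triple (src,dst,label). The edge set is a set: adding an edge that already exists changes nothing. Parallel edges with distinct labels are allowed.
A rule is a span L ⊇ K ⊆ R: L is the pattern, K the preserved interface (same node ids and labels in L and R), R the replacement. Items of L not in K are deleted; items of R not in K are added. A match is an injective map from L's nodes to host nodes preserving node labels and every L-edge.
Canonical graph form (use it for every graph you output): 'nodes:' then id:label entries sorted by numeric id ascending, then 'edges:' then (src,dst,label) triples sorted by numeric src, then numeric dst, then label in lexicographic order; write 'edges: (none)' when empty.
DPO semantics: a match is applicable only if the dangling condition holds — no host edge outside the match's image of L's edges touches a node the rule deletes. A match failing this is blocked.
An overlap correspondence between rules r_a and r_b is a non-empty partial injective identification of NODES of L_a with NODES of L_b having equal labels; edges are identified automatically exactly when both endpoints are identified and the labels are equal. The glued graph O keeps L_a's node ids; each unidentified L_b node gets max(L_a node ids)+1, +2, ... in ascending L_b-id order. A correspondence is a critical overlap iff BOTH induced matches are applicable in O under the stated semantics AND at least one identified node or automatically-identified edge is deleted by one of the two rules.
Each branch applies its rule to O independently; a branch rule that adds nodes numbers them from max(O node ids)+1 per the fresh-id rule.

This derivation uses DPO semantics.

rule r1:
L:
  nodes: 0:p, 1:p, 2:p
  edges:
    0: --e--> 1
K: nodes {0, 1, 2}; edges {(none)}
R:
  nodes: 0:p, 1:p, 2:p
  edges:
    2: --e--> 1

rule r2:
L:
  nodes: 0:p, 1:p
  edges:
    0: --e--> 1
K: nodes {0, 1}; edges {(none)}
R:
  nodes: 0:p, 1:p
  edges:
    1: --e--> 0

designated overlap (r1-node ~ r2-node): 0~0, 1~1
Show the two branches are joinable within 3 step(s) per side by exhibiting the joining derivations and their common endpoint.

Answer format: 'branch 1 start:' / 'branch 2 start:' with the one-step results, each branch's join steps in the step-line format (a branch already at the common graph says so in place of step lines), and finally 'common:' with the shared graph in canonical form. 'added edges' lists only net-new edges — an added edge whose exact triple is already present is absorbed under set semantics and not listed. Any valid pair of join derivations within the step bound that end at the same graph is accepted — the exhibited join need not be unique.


branch 1 start:
nodes: 0:p, 1:p, 2:p
edges: (2,1,e)
branch 2 start:
nodes: 0:p, 1:p, 2:p
edges: (1,0,e)
branch 1 step 1: rule r1; match: 0->2, 1->1, 2->0; deleted nodes (none); deleted edges (2,1,e); added nodes (none); added edges (0,1,e); result: nodes: 0:p, 1:p, 2:p edges: (0,1,e)
branch 2 step 1: rule r2; match: 0->1, 1->0; deleted nodes (none); deleted edges (1,0,e); added nodes (none); added edges (0,1,e); result: nodes: 0:p, 1:p, 2:p edges: (0,1,e)
common:
nodes: 0:p, 1:p, 2:p
edges: (0,1,e)


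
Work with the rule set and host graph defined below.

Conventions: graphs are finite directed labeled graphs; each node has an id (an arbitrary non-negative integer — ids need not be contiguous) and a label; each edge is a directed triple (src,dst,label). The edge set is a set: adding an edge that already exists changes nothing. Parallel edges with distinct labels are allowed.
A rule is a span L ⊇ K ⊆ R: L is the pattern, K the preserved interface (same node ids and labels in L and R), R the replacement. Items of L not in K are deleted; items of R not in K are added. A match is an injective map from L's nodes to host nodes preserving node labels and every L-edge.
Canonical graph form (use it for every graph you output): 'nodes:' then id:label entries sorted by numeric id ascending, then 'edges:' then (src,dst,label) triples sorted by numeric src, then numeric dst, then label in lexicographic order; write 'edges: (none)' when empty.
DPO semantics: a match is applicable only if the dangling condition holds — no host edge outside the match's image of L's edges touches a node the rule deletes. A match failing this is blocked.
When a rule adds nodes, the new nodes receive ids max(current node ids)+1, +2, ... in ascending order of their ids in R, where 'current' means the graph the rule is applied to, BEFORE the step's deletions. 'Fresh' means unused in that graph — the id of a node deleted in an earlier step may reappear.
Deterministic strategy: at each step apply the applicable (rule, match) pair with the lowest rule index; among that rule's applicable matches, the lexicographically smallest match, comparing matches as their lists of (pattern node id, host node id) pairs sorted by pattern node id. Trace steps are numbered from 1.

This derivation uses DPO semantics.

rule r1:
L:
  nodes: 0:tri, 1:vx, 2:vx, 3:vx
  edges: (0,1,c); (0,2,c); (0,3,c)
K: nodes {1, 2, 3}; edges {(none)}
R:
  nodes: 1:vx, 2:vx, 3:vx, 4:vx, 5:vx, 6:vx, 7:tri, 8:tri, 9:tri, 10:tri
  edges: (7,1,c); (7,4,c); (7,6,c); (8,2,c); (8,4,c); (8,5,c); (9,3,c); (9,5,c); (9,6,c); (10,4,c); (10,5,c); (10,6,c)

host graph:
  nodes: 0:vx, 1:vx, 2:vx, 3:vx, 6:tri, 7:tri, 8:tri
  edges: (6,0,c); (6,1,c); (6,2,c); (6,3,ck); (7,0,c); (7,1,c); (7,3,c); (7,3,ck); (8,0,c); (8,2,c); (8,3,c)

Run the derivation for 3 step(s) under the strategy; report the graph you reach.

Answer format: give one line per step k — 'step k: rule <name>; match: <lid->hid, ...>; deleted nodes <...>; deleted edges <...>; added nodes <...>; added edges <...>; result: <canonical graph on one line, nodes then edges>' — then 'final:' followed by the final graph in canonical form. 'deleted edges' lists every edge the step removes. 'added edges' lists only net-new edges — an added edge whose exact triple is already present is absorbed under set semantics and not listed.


step 1: rule r1; match: 0->8, 1->0, 2->2, 3->3; deleted nodes 8; deleted edges (8,0,c); (8,2,c); (8,3,c); added nodes 9, 10, 11, 12, 13, 14, 15; added edges (12,0,c); (12,9,c); (12,11,c); (13,2,c); (13,9,c); (13,10,c); (14,3,c); (14,10,c); (14,11,c); (15,9,c); (15,10,c); (15,11,c); result: nodes: 0:vx, 1:vx, 2:vx, 3:vx, 6:tri, 7:tri, 9:vx, 10:vx, 11:vx, 12:tri, 13:tri, 14:tri, 15:tri edges: (6,0,c); (6,1,c); (6,2,c); (6,3,ck); (7,0,c); (7,1,c); (7,3,c); (7,3,ck); (12,0,c); (12,9,c); (12,11,c); (13,2,c); (13,9,c); (13,10,c); (14,3,c); (14,10,c); (14,11,c); (15,9,c); (15,10,c); (15,11,c)
step 2: rule r1; match: 0->12, 1->0, 2->9, 3->11; deleted nodes 12; deleted edges (12,0,c); (12,9,c); (12,11,c); added nodes 16, 17, 18, 19, 20, 21, 22; added edges (19,0,c); (19,16,c); (19,18,c); (20,9,c); (20,16,c); (20,17,c); (21,11,c); (21,17,c); (21,18,c); (22,16,c); (22,17,c); (22,18,c); result: nodes: 0:vx, 1:vx, 2:vx, 3:vx, 6:tri, 7:tri, 9:vx, 10:vx, 11:vx, 13:tri, 14:tri, 15:tri, 16:vx, 17:vx, 18:vx, 19:tri, 20:tri, 21:tri, 22:tri edges: (6,0,c); (6,1,c); (6,2,c); (6,3,ck); (7,0,c); (7,1,c); (7,3,c); (7,3,ck); (13,2,c); (13,9,c); (13,10,c); (14,3,c); (14,10,c); (14,11,c); (15,9,c); (15,10,c); (15,11,c); (19,0,c); (19,16,c); (19,18,c); (20,9,c); (20,16,c); (20,17,c); (21,11,c); (21,17,c); (21,18,c); (22,16,c); (22,17,c); (22,18,c)
step 3: rule r1; match: 0->13, 1->2, 2->9, 3->10; deleted nodes 13; deleted edges (13,2,c); (13,9,c); (13,10,c); added nodes 23, 24, 25, 26, 27, 28, 29; added edges (26,2,c); (26,23,c); (26,25,c); (27,9,c); (27,23,c); (27,24,c); (28,10,c); (28,24,c); (28,25,c); (29,23,c); (29,24,c); (29,25,c); result: nodes: 0:vx, 1:vx, 2:vx, 3:vx, 6:tri, 7:tri, 9:vx, 10:vx, 11:vx, 14:tri, 15:tri, 16:vx, 17:vx, 18:vx, 19:tri, 20:tri, 21:tri, 22:tri, 23:vx, 24:vx, 25:vx, 26:tri, 27:tri, 28:tri, 29:tri edges: (6,0,c); (6,1,c); (6,2,c); (6,3,ck); (7,0,c); (7,1,c); (7,3,c); (7,3,ck); (14,3,c); (14,10,c); (14,11,c); (15,9,c); (15,10,c); (15,11,c); (19,0,c); (19,16,c); (19,18,c); (20,9,c); (20,16,c); (20,17,c); (21,11,c); (21,17,c); (21,18,c); (22,16,c); (22,17,c); (22,18,c); (26,2,c); (26,23,c); (26,25,c); (27,9,c); (27,23,c); (27,24,c); (28,10,c); (28,24,c); (28,25,c); (29,23,c); (29,24,c); (29,25,c)
final:
nodes: 0:vx, 1:vx, 2:vx, 3:vx, 6:tri, 7:tri, 9:vx, 10:vx, 11:vx, 14:tri, 15:tri, 16:vx, 17:vx, 18:vx, 19:tri, 20:tri, 21:tri, 22:tri, 23:vx, 24:vx, 25:vx, 26:tri, 27:tri, 28:tri, 29:tri
edges: (6,0,c); (6,1,c); (6,2,c); (6,3,ck); (7,0,c); (7,1,c); (7,3,c); (7,3,ck); (14,3,c); (14,10,c); (14,11,c); (15,9,c); (15,10,c); (15,11,c); (19,0,c); (19,16,c); (19,18,c); (20,9,c); (20,16,c); (20,17,c); (21,11,c); (21,17,c); (21,18,c); (22,16,c); (22,17,c); (22,18,c); (26,2,c); (26,23,c); (26,25,c); (27,9,c); (27,23,c); (27,24,c); (28,10,c); (28,24,c); (28,25,c); (29,23,c); (29,24,c); (29,25,c)


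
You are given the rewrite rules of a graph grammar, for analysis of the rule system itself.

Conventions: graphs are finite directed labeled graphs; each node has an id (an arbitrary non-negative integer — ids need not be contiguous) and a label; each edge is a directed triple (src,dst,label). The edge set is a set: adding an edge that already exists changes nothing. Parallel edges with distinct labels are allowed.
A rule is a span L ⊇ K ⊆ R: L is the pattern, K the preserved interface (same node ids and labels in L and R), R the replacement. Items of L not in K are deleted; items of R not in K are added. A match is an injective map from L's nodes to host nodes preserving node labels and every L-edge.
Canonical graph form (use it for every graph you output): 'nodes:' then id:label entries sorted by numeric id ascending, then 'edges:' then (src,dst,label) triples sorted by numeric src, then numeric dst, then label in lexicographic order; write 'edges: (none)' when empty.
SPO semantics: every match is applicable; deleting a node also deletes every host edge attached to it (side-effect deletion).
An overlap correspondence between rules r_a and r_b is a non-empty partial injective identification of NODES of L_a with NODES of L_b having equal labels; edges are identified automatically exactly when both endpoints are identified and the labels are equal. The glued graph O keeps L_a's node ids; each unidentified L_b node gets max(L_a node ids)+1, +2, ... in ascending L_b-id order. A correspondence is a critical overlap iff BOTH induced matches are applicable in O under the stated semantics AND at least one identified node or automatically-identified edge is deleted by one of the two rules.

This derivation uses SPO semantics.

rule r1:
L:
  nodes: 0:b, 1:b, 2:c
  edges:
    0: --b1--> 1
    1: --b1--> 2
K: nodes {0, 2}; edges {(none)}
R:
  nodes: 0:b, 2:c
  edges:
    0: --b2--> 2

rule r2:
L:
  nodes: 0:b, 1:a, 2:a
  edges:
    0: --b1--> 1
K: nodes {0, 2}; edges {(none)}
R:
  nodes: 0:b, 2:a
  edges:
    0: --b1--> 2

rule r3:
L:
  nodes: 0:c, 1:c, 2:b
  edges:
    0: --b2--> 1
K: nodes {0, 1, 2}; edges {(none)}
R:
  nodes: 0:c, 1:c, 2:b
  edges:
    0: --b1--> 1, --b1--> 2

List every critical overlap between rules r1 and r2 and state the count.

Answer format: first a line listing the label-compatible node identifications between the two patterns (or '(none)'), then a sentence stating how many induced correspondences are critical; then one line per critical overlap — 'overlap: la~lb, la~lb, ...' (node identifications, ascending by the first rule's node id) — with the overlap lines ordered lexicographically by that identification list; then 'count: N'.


label-compatible node identifications between L(r1) and L(r2): 0~0, 1~0
1 of the induced correspondences is a critical overlap of r1 and r2.
overlap: 1~0
count: 1


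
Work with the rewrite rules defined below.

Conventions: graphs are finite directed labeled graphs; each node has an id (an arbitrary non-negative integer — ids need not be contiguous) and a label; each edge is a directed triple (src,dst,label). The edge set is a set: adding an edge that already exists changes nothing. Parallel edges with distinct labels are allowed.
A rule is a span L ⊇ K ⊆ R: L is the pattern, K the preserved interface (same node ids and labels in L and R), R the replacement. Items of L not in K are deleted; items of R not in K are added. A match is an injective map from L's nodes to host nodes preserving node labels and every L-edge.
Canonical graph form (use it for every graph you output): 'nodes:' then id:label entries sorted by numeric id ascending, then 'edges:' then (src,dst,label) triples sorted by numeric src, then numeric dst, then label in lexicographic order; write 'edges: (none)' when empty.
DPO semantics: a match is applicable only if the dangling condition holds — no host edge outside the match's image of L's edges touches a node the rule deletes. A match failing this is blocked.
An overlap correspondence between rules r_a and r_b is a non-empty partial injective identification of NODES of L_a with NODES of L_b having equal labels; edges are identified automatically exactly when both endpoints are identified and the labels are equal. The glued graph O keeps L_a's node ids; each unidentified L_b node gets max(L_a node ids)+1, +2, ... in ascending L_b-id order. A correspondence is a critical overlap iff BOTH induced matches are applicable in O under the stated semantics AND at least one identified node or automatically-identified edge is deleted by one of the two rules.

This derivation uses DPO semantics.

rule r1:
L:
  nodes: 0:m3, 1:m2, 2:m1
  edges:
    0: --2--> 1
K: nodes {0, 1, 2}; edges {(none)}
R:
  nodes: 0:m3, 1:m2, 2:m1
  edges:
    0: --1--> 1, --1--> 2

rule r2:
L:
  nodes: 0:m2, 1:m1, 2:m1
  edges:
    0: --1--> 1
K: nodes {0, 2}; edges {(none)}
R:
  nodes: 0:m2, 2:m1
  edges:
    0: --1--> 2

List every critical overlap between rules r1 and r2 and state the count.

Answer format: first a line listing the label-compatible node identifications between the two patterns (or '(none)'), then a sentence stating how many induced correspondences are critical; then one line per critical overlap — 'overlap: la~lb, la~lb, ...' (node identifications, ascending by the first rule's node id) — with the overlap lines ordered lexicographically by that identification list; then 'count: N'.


label-compatible node identifications between L(r1) and L(r2): 1~0, 2~1, 2~2
2 of the induced correspondences are critical overlaps of r1 and r2.
overlap: 1~0, 2~1
overlap: 2~1
count: 2


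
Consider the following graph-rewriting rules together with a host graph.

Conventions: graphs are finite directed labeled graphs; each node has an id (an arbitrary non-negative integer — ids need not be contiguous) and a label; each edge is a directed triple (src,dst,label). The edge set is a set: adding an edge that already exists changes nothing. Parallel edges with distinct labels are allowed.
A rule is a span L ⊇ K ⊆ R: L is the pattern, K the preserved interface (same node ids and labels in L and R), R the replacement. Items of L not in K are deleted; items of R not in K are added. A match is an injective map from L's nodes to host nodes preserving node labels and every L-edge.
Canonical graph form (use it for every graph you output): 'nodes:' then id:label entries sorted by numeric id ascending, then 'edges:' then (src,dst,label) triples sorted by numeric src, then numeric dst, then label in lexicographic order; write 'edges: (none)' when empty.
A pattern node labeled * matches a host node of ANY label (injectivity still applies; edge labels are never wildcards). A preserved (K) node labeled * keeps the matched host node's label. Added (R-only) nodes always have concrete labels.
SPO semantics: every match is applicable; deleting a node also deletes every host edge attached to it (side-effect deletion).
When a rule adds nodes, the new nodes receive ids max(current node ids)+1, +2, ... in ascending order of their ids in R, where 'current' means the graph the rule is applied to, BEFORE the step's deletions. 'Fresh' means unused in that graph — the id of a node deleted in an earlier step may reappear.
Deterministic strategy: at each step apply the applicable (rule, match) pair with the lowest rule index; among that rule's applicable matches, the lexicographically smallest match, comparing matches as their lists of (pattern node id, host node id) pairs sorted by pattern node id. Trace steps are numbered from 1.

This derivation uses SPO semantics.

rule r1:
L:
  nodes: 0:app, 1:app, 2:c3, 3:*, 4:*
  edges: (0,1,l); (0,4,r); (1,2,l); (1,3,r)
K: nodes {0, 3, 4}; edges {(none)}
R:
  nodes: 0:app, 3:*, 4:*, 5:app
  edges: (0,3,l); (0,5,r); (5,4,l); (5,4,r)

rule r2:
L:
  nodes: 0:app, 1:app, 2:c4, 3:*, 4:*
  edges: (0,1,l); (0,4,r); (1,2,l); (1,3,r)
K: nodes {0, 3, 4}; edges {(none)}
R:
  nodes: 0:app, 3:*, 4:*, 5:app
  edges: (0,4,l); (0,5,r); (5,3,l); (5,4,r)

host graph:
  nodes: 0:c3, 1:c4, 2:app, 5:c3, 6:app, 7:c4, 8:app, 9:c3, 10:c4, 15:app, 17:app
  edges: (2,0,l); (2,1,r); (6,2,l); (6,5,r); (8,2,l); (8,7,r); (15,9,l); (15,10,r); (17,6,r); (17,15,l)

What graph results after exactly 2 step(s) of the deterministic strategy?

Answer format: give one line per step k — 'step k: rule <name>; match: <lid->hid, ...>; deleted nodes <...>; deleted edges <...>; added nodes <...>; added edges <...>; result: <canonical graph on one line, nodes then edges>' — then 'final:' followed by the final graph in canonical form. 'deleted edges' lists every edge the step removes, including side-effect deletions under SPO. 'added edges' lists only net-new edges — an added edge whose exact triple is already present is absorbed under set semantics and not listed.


step 1: rule r1; match: 0->6, 1->2, 2->0, 3->1, 4->5; deleted nodes 0, 2; deleted edges (2,0,l); (2,1,r); (6,2,l); (6,5,r); (8,2,l); added nodes 18; added edges (6,1,l); (6,18,r); (18,5,l); (18,5,r); result: nodes: 1:c4, 5:c3, 6:app, 7:c4, 8:app, 9:c3, 10:c4, 15:app, 17:app, 18:app edges: (6,1,l); (6,18,r); (8,7,r); (15,9,l); (15,10,r); (17,6,r); (17,15,l); (18,5,l); (18,5,r)
step 2: rule r1; match: 0->17, 1->15, 2->9, 3->10, 4->6; deleted nodes 9, 15; deleted edges (15,9,l); (15,10,r); (17,6,r); (17,15,l); added nodes 19; added edges (17,10,l); (17,19,r); (19,6,l); (19,6,r); result: nodes: 1:c4, 5:c3, 6:app, 7:c4, 8:app, 10:c4, 17:app, 18:app, 19:app edges: (6,1,l); (6,18,r); (8,7,r); (17,10,l); (17,19,r); (18,5,l); (18,5,r); (19,6,l); (19,6,r)
final:
nodes: 1:c4, 5:c3, 6:app, 7:c4, 8:app, 10:c4, 17:app, 18:app, 19:app
edges: (6,1,l); (6,18,r); (8,7,r); (17,10,l); (17,19,r); (18,5,l); (18,5,r); (19,6,l); (19,6,r)


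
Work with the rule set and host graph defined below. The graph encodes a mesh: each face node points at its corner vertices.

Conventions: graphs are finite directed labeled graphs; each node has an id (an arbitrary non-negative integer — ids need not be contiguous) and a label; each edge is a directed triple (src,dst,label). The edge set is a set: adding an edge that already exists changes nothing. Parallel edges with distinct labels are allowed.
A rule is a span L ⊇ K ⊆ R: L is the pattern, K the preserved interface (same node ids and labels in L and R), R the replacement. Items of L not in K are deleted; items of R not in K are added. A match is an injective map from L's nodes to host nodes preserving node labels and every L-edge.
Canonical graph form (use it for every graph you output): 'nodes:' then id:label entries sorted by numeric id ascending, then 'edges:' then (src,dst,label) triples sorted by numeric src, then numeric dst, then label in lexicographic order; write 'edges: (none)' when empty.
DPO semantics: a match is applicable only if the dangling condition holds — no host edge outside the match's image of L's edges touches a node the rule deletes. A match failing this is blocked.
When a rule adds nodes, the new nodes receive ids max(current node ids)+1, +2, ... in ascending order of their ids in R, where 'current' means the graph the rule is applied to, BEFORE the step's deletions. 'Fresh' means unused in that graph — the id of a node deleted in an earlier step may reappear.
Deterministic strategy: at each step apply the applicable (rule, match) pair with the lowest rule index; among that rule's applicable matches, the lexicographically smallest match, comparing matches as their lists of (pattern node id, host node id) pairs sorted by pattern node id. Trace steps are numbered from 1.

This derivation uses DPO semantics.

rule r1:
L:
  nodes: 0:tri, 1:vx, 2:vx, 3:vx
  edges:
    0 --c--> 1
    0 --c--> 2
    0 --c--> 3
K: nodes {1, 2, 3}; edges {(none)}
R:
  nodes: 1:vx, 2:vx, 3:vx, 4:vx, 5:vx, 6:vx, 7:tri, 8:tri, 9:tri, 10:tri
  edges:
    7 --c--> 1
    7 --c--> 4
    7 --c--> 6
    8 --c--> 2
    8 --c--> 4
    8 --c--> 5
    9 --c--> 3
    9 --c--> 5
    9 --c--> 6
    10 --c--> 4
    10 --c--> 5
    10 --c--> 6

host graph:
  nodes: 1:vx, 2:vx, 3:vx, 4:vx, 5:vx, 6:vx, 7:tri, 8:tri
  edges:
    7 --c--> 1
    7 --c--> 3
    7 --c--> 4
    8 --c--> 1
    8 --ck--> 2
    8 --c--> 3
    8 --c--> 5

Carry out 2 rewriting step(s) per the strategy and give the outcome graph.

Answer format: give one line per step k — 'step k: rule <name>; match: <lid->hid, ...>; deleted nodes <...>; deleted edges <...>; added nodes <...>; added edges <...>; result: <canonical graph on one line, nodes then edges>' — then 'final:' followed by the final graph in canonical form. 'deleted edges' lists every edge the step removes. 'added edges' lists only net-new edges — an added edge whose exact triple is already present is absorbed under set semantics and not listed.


step 1: rule r1; match: 0->7, 1->1, 2->3, 3->4; deleted nodes 7; deleted edges (7,1,c); (7,3,c); (7,4,c); added nodes 9, 10, 11, 12, 13, 14, 15; added edges (12,1,c); (12,9,c); (12,11,c); (13,3,c); (13,9,c); (13,10,c); (14,4,c); (14,10,c); (14,11,c); (15,9,c); (15,10,c); (15,11,c); result: nodes: 1:vx, 2:vx, 3:vx, 4:vx, 5:vx, 6:vx, 8:tri, 9:vx, 10:vx, 11:vx, 12:tri, 13:tri, 14:tri, 15:tri edges: (8,1,c); (8,2,ck); (8,3,c); (8,5,c); (12,1,c); (12,9,c); (12,11,c); (13,3,c); (13,9,c); (13,10,c); (14,4,c); (14,10,c); (14,11,c); (15,9,c); (15,10,c); (15,11,c)
step 2: rule r1; match: 0->12, 1->1, 2->9, 3->11; deleted nodes 12; deleted edges (12,1,c); (12,9,c); (12,11,c); added nodes 16, 17, 18, 19, 20, 21, 22; added edges (19,1,c); (19,16,c); (19,18,c); (20,9,c); (20,16,c); (20,17,c); (21,11,c); (21,17,c); (21,18,c); (22,16,c); (22,17,c); (22,18,c); result: nodes: 1:vx, 2:vx, 3:vx, 4:vx, 5:vx, 6:vx, 8:tri, 9:vx, 10:vx, 11:vx, 13:tri, 14:tri, 15:tri, 16:vx, 17:vx, 18:vx, 19:tri, 20:tri, 21:tri, 22:tri edges: (8,1,c); (8,2,ck); (8,3,c); (8,5,c); (13,3,c); (13,9,c); (13,10,c); (14,4,c); (14,10,c); (14,11,c); (15,9,c); (15,10,c); (15,11,c); (19,1,c); (19,16,c); (19,18,c); (20,9,c); (20,16,c); (20,17,c); (21,11,c); (21,17,c); (21,18,c); (22,16,c); (22,17,c); (22,18,c)
final:
nodes: 1:vx, 2:vx, 3:vx, 4:vx, 5:vx, 6:vx, 8:tri, 9:vx, 10:vx, 11:vx, 13:tri, 14:tri, 15:tri, 16:vx, 17:vx, 18:vx, 19:tri, 20:tri, 21:tri, 22:tri
edges: (8,1,c); (8,2,ck); (8,3,c); (8,5,c); (13,3,c); (13,9,c); (13,10,c); (14,4,c); (14,10,c); (14,11,c); (15,9,c); (15,10,c); (15,11,c); (19,1,c); (19,16,c); (19,18,c); (20,9,c); (20,16,c); (20,17,c); (21,11,c); (21,17,c); (21,18,c); (22,16,c); (22,17,c); (22,18,c)


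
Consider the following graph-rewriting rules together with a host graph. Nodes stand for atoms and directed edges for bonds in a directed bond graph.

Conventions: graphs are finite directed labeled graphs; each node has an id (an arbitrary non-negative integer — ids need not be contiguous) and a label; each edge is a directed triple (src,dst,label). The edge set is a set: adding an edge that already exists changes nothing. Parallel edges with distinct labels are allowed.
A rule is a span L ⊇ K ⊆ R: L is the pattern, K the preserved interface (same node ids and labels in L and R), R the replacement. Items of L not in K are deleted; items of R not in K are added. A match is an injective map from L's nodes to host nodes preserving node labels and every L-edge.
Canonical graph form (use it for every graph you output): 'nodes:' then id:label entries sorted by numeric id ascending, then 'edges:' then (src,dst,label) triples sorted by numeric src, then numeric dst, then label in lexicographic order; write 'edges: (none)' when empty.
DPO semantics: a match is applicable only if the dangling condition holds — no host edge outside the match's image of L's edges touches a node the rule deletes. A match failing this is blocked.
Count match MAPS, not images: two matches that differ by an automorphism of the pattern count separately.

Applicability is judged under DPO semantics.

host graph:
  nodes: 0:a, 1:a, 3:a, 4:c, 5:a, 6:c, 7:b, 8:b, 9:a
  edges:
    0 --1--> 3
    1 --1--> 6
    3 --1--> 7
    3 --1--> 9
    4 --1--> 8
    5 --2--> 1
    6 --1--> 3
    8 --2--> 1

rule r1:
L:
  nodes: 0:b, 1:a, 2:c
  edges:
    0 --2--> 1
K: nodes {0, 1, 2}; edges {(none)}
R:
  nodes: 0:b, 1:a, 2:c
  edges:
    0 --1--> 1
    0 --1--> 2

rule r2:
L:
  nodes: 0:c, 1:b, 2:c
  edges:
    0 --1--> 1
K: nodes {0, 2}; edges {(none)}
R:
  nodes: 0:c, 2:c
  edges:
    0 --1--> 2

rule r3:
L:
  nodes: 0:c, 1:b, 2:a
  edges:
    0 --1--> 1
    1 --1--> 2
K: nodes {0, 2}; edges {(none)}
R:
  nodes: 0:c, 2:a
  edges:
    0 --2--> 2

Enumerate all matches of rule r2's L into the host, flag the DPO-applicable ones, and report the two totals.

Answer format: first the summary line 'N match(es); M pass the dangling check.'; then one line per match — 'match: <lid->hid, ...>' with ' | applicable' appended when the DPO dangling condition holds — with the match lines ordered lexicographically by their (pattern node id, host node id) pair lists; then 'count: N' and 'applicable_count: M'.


1 match(es); 0 pass the dangling check.
match: 0->4, 1->8, 2->6
count: 1
applicable_count: 0


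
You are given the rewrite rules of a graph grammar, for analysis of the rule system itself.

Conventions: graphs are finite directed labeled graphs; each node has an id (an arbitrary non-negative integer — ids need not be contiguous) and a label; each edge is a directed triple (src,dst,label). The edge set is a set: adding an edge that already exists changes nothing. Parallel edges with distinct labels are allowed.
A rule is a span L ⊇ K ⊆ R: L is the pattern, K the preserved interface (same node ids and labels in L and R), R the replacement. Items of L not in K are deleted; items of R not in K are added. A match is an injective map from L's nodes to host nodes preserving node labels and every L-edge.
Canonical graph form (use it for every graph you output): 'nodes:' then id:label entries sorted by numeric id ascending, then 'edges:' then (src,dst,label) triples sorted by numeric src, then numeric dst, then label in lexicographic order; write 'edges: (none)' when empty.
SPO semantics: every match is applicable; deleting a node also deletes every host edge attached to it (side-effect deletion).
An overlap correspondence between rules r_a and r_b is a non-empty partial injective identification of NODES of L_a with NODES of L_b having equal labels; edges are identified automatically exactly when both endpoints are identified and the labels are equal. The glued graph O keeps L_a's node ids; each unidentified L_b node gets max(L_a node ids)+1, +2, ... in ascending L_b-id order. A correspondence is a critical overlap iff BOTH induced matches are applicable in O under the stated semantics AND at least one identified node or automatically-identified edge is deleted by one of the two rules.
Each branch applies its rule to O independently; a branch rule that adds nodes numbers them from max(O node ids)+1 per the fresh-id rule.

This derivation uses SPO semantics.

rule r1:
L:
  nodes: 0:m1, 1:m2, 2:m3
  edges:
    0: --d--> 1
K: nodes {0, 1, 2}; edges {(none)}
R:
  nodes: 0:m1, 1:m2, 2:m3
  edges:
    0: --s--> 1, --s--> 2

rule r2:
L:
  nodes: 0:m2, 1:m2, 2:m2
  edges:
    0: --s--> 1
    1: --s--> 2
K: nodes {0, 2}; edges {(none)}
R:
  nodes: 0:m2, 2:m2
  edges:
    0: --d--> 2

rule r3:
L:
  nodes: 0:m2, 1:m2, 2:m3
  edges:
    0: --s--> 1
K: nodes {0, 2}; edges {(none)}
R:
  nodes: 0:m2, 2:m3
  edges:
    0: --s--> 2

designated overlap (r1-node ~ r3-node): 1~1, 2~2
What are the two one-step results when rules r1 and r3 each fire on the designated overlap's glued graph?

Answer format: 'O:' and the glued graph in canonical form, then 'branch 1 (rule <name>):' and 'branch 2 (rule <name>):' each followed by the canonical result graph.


O:
nodes: 0:m1, 1:m2, 2:m3, 3:m2
edges: (0,1,d); (3,1,s)
branch 1 (rule r1):
nodes: 0:m1, 1:m2, 2:m3, 3:m2
edges: (0,1,s); (0,2,s); (3,1,s)
branch 2 (rule r3):
nodes: 0:m1, 2:m3, 3:m2
edges: (3,2,s)


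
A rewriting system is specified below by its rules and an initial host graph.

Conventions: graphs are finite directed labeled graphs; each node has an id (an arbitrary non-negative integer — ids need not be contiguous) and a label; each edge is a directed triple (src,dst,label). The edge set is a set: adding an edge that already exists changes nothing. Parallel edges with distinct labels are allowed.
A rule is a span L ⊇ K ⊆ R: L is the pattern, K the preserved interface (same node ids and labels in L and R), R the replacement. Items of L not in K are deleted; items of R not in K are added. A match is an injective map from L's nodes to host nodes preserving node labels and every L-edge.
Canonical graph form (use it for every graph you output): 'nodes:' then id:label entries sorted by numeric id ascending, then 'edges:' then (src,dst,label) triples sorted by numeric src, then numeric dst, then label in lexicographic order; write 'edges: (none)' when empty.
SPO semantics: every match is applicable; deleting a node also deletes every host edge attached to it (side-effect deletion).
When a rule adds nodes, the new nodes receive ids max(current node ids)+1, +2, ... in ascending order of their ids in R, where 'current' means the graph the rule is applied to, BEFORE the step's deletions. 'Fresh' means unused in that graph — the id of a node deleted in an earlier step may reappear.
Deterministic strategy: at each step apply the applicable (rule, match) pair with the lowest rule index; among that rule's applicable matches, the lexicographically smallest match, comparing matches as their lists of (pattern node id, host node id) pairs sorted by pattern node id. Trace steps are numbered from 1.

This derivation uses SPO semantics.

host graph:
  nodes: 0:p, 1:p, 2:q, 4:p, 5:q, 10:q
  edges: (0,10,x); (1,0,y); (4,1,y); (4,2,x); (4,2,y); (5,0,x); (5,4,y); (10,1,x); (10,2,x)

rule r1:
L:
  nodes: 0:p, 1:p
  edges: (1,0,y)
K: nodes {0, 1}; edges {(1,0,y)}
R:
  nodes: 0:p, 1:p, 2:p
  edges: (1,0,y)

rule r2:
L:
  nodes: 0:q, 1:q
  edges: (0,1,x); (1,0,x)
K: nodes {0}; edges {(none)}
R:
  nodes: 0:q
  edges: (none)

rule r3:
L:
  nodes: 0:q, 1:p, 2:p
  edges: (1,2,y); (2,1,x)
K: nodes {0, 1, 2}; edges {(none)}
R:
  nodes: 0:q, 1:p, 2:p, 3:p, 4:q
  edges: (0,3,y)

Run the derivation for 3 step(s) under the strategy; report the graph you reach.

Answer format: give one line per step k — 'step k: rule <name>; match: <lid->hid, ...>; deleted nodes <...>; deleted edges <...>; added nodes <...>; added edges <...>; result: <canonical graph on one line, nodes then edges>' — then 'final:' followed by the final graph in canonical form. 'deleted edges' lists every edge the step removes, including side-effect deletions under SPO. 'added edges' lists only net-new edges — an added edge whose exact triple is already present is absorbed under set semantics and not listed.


step 1: rule r1; match: 0->0, 1->1; deleted nodes (none); deleted edges (none); added nodes 11; added edges (none); result: nodes: 0:p, 1:p, 2:q, 4:p, 5:q, 10:q, 11:p edges: (0,10,x); (1,0,y); (4,1,y); (4,2,x); (4,2,y); (5,0,x); (5,4,y); (10,1,x); (10,2,x)
step 2: rule r1; match: 0->0, 1->1; deleted nodes (none); deleted edges (none); added nodes 12; added edges (none); result: nodes: 0:p, 1:p, 2:q, 4:p, 5:q, 10:q, 11:p, 12:p edges: (0,10,x); (1,0,y); (4,1,y); (4,2,x); (4,2,y); (5,0,x); (5,4,y); (10,1,x); (10,2,x)
step 3: rule r1; match: 0->0, 1->1; deleted nodes (none); deleted edges (none); added nodes 13; added edges (none); result: nodes: 0:p, 1:p, 2:q, 4:p, 5:q, 10:q, 11:p, 12:p, 13:p edges: (0,10,x); (1,0,y); (4,1,y); (4,2,x); (4,2,y); (5,0,x); (5,4,y); (10,1,x); (10,2,x)
final:
nodes: 0:p, 1:p, 2:q, 4:p, 5:q, 10:q, 11:p, 12:p, 13:p
edges: (0,10,x); (1,0,y); (4,1,y); (4,2,x); (4,2,y); (5,0,x); (5,4,y); (10,1,x); (10,2,x)


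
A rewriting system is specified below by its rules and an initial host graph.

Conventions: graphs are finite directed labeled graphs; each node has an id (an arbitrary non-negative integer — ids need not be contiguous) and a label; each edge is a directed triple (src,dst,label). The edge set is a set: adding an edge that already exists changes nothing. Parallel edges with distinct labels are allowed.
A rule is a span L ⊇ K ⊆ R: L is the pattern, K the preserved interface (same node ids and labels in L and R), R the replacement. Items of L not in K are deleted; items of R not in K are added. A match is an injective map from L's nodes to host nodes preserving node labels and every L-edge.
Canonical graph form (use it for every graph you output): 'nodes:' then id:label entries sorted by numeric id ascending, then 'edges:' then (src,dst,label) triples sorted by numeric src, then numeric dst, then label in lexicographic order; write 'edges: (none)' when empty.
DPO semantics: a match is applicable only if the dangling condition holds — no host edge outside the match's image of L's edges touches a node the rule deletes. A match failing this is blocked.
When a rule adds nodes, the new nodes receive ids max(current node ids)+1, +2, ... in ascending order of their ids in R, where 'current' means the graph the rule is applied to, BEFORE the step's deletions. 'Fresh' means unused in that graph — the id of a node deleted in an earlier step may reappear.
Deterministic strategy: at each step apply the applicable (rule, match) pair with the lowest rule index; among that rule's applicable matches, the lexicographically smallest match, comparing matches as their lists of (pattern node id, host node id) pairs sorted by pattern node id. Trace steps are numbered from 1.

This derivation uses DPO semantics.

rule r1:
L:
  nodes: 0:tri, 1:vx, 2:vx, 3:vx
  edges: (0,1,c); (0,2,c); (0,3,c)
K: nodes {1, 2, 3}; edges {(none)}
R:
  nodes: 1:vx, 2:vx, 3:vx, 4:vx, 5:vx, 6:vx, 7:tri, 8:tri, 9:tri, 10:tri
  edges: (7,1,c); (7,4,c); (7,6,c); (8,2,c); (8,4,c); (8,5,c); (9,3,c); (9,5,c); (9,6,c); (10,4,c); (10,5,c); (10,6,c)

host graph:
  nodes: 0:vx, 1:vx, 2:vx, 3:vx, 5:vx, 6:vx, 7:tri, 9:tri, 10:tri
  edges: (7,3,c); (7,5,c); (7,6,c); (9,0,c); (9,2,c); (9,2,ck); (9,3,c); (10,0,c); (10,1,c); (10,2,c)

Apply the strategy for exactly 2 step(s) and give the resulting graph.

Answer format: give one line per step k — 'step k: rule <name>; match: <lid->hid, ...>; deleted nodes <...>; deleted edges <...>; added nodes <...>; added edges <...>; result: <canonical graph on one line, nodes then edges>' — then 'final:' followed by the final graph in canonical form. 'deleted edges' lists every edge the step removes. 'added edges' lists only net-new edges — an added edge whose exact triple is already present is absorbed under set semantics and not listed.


step 1: rule r1; match: 0->7, 1->3, 2->5, 3->6; deleted nodes 7; deleted edges (7,3,c); (7,5,c); (7,6,c); added nodes 11, 12, 13, 14, 15, 16, 17; added edges (14,3,c); (14,11,c); (14,13,c); (15,5,c); (15,11,c); (15,12,c); (16,6,c); (16,12,c); (16,13,c); (17,11,c); (17,12,c); (17,13,c); result: nodes: 0:vx, 1:vx, 2:vx, 3:vx, 5:vx, 6:vx, 9:tri, 10:tri, 11:vx, 12:vx, 13:vx, 14:tri, 15:tri, 16:tri, 17:tri edges: (9,0,c); (9,2,c); (9,2,ck); (9,3,c); (10,0,c); (10,1,c); (10,2,c); (14,3,c); (14,11,c); (14,13,c); (15,5,c); (15,11,c); (15,12,c); (16,6,c); (16,12,c); (16,13,c); (17,11,c); (17,12,c); (17,13,c)
step 2: rule r1; match: 0->10, 1->0, 2->1, 3->2; deleted nodes 10; deleted edges (10,0,c); (10,1,c); (10,2,c); added nodes 18, 19, 20, 21, 22, 23, 24; added edges (21,0,c); (21,18,c); (21,20,c); (22,1,c); (22,18,c); (22,19,c); (23,2,c); (23,19,c); (23,20,c); (24,18,c); (24,19,c); (24,20,c); result: nodes: 0:vx, 1:vx, 2:vx, 3:vx, 5:vx, 6:vx, 9:tri, 11:vx, 12:vx, 13:vx, 14:tri, 15:tri, 16:tri, 17:tri, 18:vx, 19:vx, 20:vx, 21:tri, 22:tri, 23:tri, 24:tri edges: (9,0,c); (9,2,c); (9,2,ck); (9,3,c); (14,3,c); (14,11,c); (14,13,c); (15,5,c); (15,11,c); (15,12,c); (16,6,c); (16,12,c); (16,13,c); (17,11,c); (17,12,c); (17,13,c); (21,0,c); (21,18,c); (21,20,c); (22,1,c); (22,18,c); (22,19,c); (23,2,c); (23,19,c); (23,20,c); (24,18,c); (24,19,c); (24,20,c)
final:
nodes: 0:vx, 1:vx, 2:vx, 3:vx, 5:vx, 6:vx, 9:tri, 11:vx, 12:vx, 13:vx, 14:tri, 15:tri, 16:tri, 17:tri, 18:vx, 19:vx, 20:vx, 21:tri, 22:tri, 23:tri, 24:tri
edges: (9,0,c); (9,2,c); (9,2,ck); (9,3,c); (14,3,c); (14,11,c); (14,13,c); (15,5,c); (15,11,c); (15,12,c); (16,6,c); (16,12,c); (16,13,c); (17,11,c); (17,12,c); (17,13,c); (21,0,c); (21,18,c); (21,20,c); (22,1,c); (22,18,c); (22,19,c); (23,2,c); (23,19,c); (23,20,c); (24,18,c); (24,19,c); (24,20,c)


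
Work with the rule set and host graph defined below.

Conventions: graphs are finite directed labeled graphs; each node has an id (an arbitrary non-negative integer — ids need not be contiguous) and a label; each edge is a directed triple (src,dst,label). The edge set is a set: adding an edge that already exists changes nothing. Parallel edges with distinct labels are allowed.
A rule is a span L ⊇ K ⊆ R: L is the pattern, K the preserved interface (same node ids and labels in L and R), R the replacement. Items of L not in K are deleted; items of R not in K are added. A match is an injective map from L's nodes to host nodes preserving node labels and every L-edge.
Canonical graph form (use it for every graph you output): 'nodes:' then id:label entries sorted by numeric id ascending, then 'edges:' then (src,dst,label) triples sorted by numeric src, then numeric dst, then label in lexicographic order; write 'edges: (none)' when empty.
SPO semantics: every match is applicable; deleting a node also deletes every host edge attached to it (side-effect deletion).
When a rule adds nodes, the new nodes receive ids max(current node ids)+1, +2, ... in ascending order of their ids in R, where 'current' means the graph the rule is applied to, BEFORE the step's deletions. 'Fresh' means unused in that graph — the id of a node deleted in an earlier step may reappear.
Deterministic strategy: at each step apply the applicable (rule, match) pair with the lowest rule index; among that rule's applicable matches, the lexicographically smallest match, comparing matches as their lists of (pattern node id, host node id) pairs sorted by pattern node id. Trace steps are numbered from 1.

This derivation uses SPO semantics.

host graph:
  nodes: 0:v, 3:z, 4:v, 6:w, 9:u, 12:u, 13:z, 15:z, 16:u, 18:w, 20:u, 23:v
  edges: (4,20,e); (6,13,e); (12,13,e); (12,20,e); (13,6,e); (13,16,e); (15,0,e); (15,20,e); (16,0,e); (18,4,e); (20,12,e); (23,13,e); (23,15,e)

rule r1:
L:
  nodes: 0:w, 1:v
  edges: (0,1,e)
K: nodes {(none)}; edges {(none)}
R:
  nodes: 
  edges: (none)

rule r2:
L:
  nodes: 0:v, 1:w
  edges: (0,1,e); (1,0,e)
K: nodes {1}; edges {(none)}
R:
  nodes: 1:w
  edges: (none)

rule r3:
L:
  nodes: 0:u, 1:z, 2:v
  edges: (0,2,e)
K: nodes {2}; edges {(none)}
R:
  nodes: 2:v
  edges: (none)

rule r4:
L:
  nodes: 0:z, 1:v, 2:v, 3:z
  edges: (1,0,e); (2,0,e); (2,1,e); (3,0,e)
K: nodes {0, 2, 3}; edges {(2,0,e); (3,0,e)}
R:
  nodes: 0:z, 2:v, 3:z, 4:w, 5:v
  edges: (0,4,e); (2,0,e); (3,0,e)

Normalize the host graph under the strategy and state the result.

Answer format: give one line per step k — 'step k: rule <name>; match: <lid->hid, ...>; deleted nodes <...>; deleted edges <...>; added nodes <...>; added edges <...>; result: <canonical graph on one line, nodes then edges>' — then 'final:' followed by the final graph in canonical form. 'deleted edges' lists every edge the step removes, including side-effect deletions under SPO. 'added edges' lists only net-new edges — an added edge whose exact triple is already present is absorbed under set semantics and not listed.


step 1: rule r1; match: 0->18, 1->4; deleted nodes 4, 18; deleted edges (4,20,e); (18,4,e); added nodes (none); added edges (none); result: nodes: 0:v, 3:z, 6:w, 9:u, 12:u, 13:z, 15:z, 16:u, 20:u, 23:v edges: (6,13,e); (12,13,e); (12,20,e); (13,6,e); (13,16,e); (15,0,e); (15,20,e); (16,0,e); (20,12,e); (23,13,e); (23,15,e)
step 2: rule r3; match: 0->16, 1->3, 2->0; deleted nodes 3, 16; deleted edges (13,16,e); (16,0,e); added nodes (none); added edges (none); result: nodes: 0:v, 6:w, 9:u, 12:u, 13:z, 15:z, 20:u, 23:v edges: (6,13,e); (12,13,e); (12,20,e); (13,6,e); (15,0,e); (15,20,e); (20,12,e); (23,13,e); (23,15,e)
final:
nodes: 0:v, 6:w, 9:u, 12:u, 13:z, 15:z, 20:u, 23:v
edges: (6,13,e); (12,13,e); (12,20,e); (13,6,e); (15,0,e); (15,20,e); (20,12,e); (23,13,e); (23,15,e)
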